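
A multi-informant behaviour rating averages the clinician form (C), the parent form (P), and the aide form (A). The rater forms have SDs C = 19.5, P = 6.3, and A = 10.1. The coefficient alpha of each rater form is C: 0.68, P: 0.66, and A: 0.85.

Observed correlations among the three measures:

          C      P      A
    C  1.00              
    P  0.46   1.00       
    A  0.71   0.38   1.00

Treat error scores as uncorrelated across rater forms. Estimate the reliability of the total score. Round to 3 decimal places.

Var(C+P+A) = 19.5² + 6.3² + 10.1² + 2·[19.5·6.3·0.46 + 19.5·10.1·0.71 + 6.3·10.1·0.38] = 521.95 + 441.05 = 963.
With uncorrelated errors the cross-covariances are all true-score covariance, so they carry over unchanged; only the diagonal terms shrink to ρᵢσᵢ².
True-score variance = [19.5²·0.68 + 6.3²·0.66 + 10.1²·0.85] + 441.05 = 371.474 + 441.05 = 812.524.
Reliability = 812.524 / 963 = 0.844.

0.844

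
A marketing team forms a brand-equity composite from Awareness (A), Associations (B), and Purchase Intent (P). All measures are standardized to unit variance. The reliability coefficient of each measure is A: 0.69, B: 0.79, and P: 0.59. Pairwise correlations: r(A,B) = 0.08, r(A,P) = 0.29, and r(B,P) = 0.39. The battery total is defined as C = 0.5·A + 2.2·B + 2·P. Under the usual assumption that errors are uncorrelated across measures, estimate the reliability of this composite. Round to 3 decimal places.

Var(C) = 0.5² + 2.2² + 2² + 2·[1.1·0.08 + 0.29 + 4.4·0.39] = 9.09 + 4.188 = 13.278.
With uncorrelated errors the cross-covariances are all true-score covariance, so they carry over unchanged; only the diagonal terms shrink to ρᵢσᵢ².
True-score variance = [0.5²·0.69 + 2.2²·0.79 + 2²·0.59] + 4.188 = 6.3561 + 4.188 = 10.5441.
Reliability = 10.5441 / 13.278 = 0.794.

0.794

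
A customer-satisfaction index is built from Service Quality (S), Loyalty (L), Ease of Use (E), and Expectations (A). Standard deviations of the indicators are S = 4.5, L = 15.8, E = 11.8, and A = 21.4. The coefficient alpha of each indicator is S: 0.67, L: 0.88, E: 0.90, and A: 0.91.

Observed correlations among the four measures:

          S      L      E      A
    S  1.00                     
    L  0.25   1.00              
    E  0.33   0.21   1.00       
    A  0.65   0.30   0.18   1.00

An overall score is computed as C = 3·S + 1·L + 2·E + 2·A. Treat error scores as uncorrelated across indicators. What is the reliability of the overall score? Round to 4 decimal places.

0.9355

Var(C) = 3²·4.5² + 15.8² + 2²·11.8² + 2²·21.4² + 2·[3·4.5·15.8·0.25 + 6·4.5·11.8·0.33 + 6·4.5·21.4·0.65 + 2·15.8·11.8·0.21 + 2·15.8·21.4·0.30 + 4·11.8·21.4·0.18] = 2820.69 + 1994.05 = 4814.74.
Because errors are independent across components, Cov(Tᵢ,Tⱼ) = Cov(Xᵢ,Xⱼ); the off-diagonal part of the true-score variance is the same as above.
True-score variance = [3²·4.5²·0.67 + 15.8²·0.88 + 2²·11.8²·0.90 + 2²·21.4²·0.91] + 1994.05 = 2510.03 + 1994.05 = 4504.08.
Reliability = 4504.08 / 4814.74 = 0.9355.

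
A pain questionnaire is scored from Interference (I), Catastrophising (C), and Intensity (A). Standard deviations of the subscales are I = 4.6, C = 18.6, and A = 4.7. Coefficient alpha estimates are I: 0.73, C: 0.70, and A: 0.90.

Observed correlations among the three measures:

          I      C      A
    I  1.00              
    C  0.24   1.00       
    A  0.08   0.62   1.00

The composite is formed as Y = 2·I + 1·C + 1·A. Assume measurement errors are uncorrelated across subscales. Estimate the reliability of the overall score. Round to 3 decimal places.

Var(Y) = 2²·4.6² + 18.6² + 4.7² + 2·[2·4.6·18.6·0.24 + 2·4.6·4.7·0.08 + 18.6·4.7·0.62] = 452.69 + 197.457 = 650.147.
Under uncorrelated errors the observed covariances equal the true-score covariances, so only the own-variance terms attenuate.
True-score variance = [2²·4.6²·0.73 + 18.6²·0.70 + 4.7²·0.90] + 197.457 = 323.84 + 197.457 = 521.297.
Reliability = 521.297 / 650.147 = 0.802.

0.802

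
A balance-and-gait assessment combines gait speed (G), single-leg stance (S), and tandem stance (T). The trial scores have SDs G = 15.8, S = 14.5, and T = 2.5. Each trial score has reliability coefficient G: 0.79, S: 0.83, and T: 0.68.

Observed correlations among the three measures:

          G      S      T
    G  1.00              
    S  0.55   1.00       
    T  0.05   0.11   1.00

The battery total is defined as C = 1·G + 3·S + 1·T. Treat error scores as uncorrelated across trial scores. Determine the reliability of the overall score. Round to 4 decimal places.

0.8717

Var(C) = 15.8² + 3²·14.5² + 2.5² + 2·[3·15.8·14.5·0.55 + 15.8·2.5·0.05 + 3·14.5·2.5·0.11] = 2148.14 + 783.905 = 2932.05.
Because errors are independent across components, Cov(Tᵢ,Tⱼ) = Cov(Xᵢ,Xⱼ); the off-diagonal part of the true-score variance is the same as above.
True-score variance = [15.8²·0.79 + 3²·14.5²·0.83 + 2.5²·0.68] + 783.905 = 1772.03 + 783.905 = 2555.94.
Reliability = 2555.94 / 2932.05 = 0.8717.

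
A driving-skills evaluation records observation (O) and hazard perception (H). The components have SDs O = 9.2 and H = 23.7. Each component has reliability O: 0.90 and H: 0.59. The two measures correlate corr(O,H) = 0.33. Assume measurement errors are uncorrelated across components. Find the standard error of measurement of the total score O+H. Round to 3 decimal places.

Var(total) = 646.33 + 143.906 = 790.236.
True-score variance = 407.573 + 143.906 = 551.479, so reliability = 0.6979.
Error variance = 790.236 − 551.479 = 238.757; SEM = √238.757 = 15.452.

15.452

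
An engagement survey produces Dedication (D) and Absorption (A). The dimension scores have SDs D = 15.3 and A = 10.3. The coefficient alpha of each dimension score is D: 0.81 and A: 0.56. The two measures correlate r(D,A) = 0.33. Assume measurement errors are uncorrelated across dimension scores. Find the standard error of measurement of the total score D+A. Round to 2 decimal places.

Var(total) = 340.18 + 104.009 = 444.189.
True-score variance = 249.023 + 104.009 = 353.033, so reliability = 0.7948.
Error variance = 444.189 − 353.033 = 91.1567; SEM = √91.1567 = 9.55.

9.55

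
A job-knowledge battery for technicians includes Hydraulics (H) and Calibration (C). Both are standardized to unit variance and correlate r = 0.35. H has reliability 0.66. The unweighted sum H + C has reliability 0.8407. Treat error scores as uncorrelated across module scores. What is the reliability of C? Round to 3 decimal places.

0.910

Var(H+C) = 2 + 2·0.35 = 2.700.
True-score variance = ρ_H + ρ_C + 2·0.35, so 0.8407 = (0.66 + ρ_C + 0.70) / 2.700.
ρ_C = 0.8407·2.700 − 0.66 − 0.70 = 0.910.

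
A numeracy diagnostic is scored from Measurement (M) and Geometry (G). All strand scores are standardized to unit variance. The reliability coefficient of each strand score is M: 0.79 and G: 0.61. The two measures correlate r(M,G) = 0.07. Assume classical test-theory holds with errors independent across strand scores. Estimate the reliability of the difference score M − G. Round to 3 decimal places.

0.677

Var(M−G) = 1 + 1 − 2·0.07 = 2 − 0.14 = 1.86.
With uncorrelated errors the cross-covariances are all true-score covariance, so they carry over unchanged; only the diagonal terms shrink to ρᵢσᵢ².
True-score variance = [0.79 + 0.61] − 0.14 = 1.4 − 0.14 = 1.26.
Reliability = 1.26 / 1.86 = 0.677.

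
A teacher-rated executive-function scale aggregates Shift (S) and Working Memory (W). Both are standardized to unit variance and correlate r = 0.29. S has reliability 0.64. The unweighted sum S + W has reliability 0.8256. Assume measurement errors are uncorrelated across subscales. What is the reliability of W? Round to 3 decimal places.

0.910

Var(S+W) = 2 + 2·0.29 = 2.580.
True-score variance = ρ_S + ρ_W + 2·0.29, so 0.8256 = (0.64 + ρ_W + 0.58) / 2.580.
ρ_W = 0.8256·2.580 − 0.64 − 0.58 = 0.910.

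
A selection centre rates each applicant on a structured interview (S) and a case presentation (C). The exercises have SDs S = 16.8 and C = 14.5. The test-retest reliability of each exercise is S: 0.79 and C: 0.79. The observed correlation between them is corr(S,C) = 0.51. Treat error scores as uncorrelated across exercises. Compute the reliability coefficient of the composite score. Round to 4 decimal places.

0.8604

Var(S+C) = 16.8² + 14.5² + 2·[16.8·14.5·0.51] = 492.49 + 248.472 = 740.962.
With uncorrelated errors the cross-covariances are all true-score covariance, so they carry over unchanged; only the diagonal terms shrink to ρᵢσᵢ².
True-score variance = [16.8²·0.79 + 14.5²·0.79] + 248.472 = 389.067 + 248.472 = 637.539.
Reliability = 637.539 / 740.962 = 0.8604.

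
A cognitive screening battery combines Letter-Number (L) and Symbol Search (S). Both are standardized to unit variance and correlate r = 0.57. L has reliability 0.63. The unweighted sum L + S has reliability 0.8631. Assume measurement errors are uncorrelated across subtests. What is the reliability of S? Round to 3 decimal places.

Var(L+S) = 2 + 2·0.57 = 3.140.
True-score variance = ρ_L + ρ_S + 2·0.57, so 0.8631 = (0.63 + ρ_S + 1.14) / 3.140.
ρ_S = 0.8631·3.140 − 0.63 − 1.14 = 0.940.

0.940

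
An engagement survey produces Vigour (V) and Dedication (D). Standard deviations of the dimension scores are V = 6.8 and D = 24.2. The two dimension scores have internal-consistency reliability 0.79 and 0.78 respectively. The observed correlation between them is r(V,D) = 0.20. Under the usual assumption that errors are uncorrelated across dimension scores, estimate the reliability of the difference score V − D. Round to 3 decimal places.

Var(V−D) = 6.8² + 24.2² − 2·6.8·24.2·0.20 = 631.88 − 65.824 = 566.056.
Because errors are independent across components, Cov(Tᵢ,Tⱼ) = Cov(Xᵢ,Xⱼ); the off-diagonal part of the true-score variance is the same as above.
True-score variance = [6.8²·0.79 + 24.2²·0.78] − 65.824 = 493.329 − 65.824 = 427.505.
Reliability = 427.505 / 566.056 = 0.755.

0.755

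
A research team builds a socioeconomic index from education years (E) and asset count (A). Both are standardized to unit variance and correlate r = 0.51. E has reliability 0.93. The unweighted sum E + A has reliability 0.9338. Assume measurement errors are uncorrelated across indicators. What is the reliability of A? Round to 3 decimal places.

0.870

Var(E+A) = 2 + 2·0.51 = 3.020.
True-score variance = ρ_E + ρ_A + 2·0.51, so 0.9338 = (0.93 + ρ_A + 1.02) / 3.020.
ρ_A = 0.9338·3.020 − 0.93 − 1.02 = 0.870.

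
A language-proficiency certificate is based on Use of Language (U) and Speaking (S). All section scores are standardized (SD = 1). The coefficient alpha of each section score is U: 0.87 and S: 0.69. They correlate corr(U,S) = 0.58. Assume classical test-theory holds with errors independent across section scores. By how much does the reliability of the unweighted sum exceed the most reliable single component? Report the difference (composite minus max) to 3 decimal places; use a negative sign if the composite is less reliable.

Var(sum) = 2 + 1.16 = 3.16; true-score variance = 1.56 + 1.16 = 2.72; composite reliability = 0.8608.
Max component reliability = 0.8700.
Difference = 0.8608 − 0.8700 = -0.009.

-0.009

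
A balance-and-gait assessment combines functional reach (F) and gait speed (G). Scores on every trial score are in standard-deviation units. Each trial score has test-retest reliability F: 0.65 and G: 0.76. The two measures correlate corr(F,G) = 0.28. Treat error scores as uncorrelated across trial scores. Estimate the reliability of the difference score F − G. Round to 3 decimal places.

0.590

Var(F−G) = 1 + 1 − 2·0.28 = 2 − 0.56 = 1.44.
With uncorrelated errors the cross-covariances are all true-score covariance, so they carry over unchanged; only the diagonal terms shrink to ρᵢσᵢ².
True-score variance = [0.65 + 0.76] − 0.56 = 1.41 − 0.56 = 0.85.
Reliability = 0.85 / 1.44 = 0.590.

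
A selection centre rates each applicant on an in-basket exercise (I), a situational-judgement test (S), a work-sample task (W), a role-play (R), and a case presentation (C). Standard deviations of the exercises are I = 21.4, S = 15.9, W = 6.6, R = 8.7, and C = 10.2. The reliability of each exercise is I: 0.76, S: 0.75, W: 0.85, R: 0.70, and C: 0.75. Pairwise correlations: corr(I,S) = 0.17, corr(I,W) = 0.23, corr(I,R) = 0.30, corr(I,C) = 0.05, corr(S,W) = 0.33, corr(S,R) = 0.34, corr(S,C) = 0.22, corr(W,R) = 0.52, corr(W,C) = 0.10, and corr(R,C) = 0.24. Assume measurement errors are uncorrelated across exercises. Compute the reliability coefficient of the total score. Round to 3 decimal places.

Var(I+S+W+R+C) = 21.4² + 15.9² + 6.6² + 8.7² + 10.2² + 2·[21.4·15.9·0.17 + 21.4·6.6·0.23 + 21.4·8.7·0.30 + 21.4·10.2·0.05 + 15.9·6.6·0.33 + 15.9·8.7·0.34 + 15.9·10.2·0.22 + 6.6·8.7·0.52 + 6.6·10.2·0.10 + 8.7·10.2·0.24] = 934.06 + 664.655 = 1598.71.
Because errors are independent across components, Cov(Tᵢ,Tⱼ) = Cov(Xᵢ,Xⱼ); the off-diagonal part of the true-score variance is the same as above.
True-score variance = [21.4²·0.76 + 15.9²·0.75 + 6.6²·0.85 + 8.7²·0.70 + 10.2²·0.75] + 664.655 = 705.696 + 664.655 = 1370.35.
Reliability = 1370.35 / 1598.71 = 0.857.

0.857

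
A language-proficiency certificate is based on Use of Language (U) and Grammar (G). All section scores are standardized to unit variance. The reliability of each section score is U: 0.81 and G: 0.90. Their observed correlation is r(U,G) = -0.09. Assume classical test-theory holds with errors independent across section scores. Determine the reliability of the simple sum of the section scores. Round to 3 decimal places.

0.841

Var(U+G) = 2 + 2·[(-0.09)] = 2 − 0.18 = 1.82.
With uncorrelated errors the cross-covariances are all true-score covariance, so they carry over unchanged; only the diagonal terms shrink to ρᵢσᵢ².
True-score variance = [0.81 + 0.90] − 0.18 = 1.71 − 0.18 = 1.53.
Reliability = 1.53 / 1.82 = 0.841.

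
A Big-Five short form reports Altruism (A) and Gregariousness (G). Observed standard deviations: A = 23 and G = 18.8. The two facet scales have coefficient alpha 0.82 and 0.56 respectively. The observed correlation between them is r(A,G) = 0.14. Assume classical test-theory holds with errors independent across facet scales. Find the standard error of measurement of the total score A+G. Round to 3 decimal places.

15.835

Var(total) = 882.44 + 121.072 = 1003.51.
True-score variance = 631.706 + 121.072 = 752.778, so reliability = 0.7501.
Error variance = 1003.51 − 752.778 = 250.734; SEM = √250.734 = 15.835.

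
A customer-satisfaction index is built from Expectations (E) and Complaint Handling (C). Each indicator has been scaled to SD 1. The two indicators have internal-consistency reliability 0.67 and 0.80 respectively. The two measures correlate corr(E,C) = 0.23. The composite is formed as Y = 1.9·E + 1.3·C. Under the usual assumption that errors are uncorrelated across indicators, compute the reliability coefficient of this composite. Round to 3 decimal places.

0.762

Var(Y) = 1.9² + 1.3² + 2·[2.47·0.23] = 5.3 + 1.1362 = 6.4362.
Because errors are independent across components, Cov(Tᵢ,Tⱼ) = Cov(Xᵢ,Xⱼ); the off-diagonal part of the true-score variance is the same as above.
True-score variance = [1.9²·0.67 + 1.3²·0.80] + 1.1362 = 3.7707 + 1.1362 = 4.9069.
Reliability = 4.9069 / 6.4362 = 0.762.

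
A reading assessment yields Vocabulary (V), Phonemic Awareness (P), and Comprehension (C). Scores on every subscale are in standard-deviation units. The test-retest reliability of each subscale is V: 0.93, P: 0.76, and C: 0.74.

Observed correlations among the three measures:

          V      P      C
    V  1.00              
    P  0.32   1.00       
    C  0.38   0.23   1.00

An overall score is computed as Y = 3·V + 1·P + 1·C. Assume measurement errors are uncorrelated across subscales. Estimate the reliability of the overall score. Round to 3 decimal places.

0.928

Var(Y) = 3² + 1 + 1 + 2·[3·0.32 + 3·0.38 + 0.23] = 11 + 4.66 = 15.66.
Because errors are independent across components, Cov(Tᵢ,Tⱼ) = Cov(Xᵢ,Xⱼ); the off-diagonal part of the true-score variance is the same as above.
True-score variance = [3²·0.93 + 0.76 + 0.74] + 4.66 = 9.87 + 4.66 = 14.53.
Reliability = 14.53 / 15.66 = 0.928.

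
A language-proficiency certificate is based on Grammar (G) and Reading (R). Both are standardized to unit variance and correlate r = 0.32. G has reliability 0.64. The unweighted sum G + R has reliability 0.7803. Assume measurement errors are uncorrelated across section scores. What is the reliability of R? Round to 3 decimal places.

0.780

Var(G+R) = 2 + 2·0.32 = 2.640.
True-score variance = ρ_G + ρ_R + 2·0.32, so 0.7803 = (0.64 + ρ_R + 0.64) / 2.640.
ρ_R = 0.7803·2.640 − 0.64 − 0.64 = 0.780.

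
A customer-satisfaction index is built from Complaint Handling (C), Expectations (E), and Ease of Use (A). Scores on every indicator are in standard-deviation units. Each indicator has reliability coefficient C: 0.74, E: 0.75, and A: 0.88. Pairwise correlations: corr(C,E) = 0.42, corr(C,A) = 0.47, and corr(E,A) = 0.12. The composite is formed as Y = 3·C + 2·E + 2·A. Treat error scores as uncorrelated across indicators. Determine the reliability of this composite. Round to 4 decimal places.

0.8666

Var(Y) = 3² + 2² + 2² + 2·[6·0.42 + 6·0.47 + 4·0.12] = 17 + 11.64 = 28.64.
With uncorrelated errors the cross-covariances are all true-score covariance, so they carry over unchanged; only the diagonal terms shrink to ρᵢσᵢ².
True-score variance = [3²·0.74 + 2²·0.75 + 2²·0.88] + 11.64 = 13.18 + 11.64 = 24.82.
Reliability = 24.82 / 28.64 = 0.8666.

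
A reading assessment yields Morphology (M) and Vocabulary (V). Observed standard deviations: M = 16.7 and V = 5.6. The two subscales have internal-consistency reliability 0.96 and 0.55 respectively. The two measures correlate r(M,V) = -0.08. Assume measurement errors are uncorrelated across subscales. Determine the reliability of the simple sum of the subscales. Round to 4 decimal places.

0.9144

Var(M+V) = 16.7² + 5.6² + 2·[16.7·5.6·(-0.08)] = 310.25 − 14.9632 = 295.287.
With uncorrelated errors the cross-covariances are all true-score covariance, so they carry over unchanged; only the diagonal terms shrink to ρᵢσᵢ².
True-score variance = [16.7²·0.96 + 5.6²·0.55] − 14.9632 = 284.982 − 14.9632 = 270.019.
Reliability = 270.019 / 295.287 = 0.9144.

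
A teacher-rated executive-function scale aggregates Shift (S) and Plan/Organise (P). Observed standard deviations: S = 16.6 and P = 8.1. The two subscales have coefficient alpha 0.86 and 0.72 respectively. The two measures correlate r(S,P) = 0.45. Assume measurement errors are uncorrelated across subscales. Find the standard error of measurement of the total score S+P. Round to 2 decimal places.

Var(total) = 341.17 + 121.014 = 462.184.
True-score variance = 284.221 + 121.014 = 405.235, so reliability = 0.8768.
Error variance = 462.184 − 405.235 = 56.9492; SEM = √56.9492 = 7.55.

7.55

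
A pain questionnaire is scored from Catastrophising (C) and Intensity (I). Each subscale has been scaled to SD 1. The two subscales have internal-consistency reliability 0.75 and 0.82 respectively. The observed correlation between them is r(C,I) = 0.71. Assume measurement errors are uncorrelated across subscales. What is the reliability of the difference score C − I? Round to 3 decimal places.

Var(C−I) = 1 + 1 − 2·0.71 = 2 − 1.42 = 0.58.
Under uncorrelated errors the observed covariances equal the true-score covariances, so only the own-variance terms attenuate.
True-score variance = [0.75 + 0.82] − 1.42 = 1.57 − 1.42 = 0.15.
Reliability = 0.15 / 0.58 = 0.259.

0.259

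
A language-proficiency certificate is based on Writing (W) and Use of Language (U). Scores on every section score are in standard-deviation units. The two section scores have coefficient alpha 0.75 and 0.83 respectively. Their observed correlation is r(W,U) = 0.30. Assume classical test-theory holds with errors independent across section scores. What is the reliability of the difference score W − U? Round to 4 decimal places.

0.7000

Var(W−U) = 1 + 1 − 2·0.30 = 2 − 0.6 = 1.4.
With uncorrelated errors the cross-covariances are all true-score covariance, so they carry over unchanged; only the diagonal terms shrink to ρᵢσᵢ².
True-score variance = [0.75 + 0.83] − 0.6 = 1.58 − 0.6 = 0.98.
Reliability = 0.98 / 1.4 = 0.7000.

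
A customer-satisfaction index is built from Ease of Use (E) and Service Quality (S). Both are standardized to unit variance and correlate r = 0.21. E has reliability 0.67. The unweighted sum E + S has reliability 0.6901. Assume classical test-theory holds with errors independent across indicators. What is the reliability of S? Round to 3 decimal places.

0.580

Var(E+S) = 2 + 2·0.21 = 2.420.
True-score variance = ρ_E + ρ_S + 2·0.21, so 0.6901 = (0.67 + ρ_S + 0.42) / 2.420.
ρ_S = 0.6901·2.420 − 0.67 − 0.42 = 0.580.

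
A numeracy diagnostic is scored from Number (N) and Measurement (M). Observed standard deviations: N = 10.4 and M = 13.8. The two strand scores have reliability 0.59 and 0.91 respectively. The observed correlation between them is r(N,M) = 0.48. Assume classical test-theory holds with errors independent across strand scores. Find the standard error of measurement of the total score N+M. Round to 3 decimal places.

Var(total) = 298.6 + 137.779 = 436.379.
True-score variance = 237.115 + 137.779 = 374.894, so reliability = 0.8591.
Error variance = 436.379 − 374.894 = 61.4852; SEM = √61.4852 = 7.841.

7.841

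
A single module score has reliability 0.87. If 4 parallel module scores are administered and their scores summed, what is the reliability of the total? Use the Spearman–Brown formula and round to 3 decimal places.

0.964

ρ_k = kρ / (1 + (k−1)ρ) = 4·0.87 / (1 + 3·0.87) = 3.480 / 3.610 = 0.964.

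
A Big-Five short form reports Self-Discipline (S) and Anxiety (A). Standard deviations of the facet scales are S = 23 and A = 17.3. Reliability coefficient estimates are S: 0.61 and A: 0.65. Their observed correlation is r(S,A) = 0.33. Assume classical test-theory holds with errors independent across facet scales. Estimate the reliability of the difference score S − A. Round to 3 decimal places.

Var(S−A) = 23² + 17.3² − 2·23·17.3·0.33 = 828.29 − 262.614 = 565.676.
Because errors are independent across components, Cov(Tᵢ,Tⱼ) = Cov(Xᵢ,Xⱼ); the off-diagonal part of the true-score variance is the same as above.
True-score variance = [23²·0.61 + 17.3²·0.65] − 262.614 = 517.229 − 262.614 = 254.615.
Reliability = 254.615 / 565.676 = 0.450.

0.450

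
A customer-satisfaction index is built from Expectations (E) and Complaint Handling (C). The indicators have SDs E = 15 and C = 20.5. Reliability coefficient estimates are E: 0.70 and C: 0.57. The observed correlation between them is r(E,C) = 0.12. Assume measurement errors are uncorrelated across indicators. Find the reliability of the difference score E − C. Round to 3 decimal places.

Var(E−C) = 15² + 20.5² − 2·15·20.5·0.12 = 645.25 − 73.8 = 571.45.
Because errors are independent across components, Cov(Tᵢ,Tⱼ) = Cov(Xᵢ,Xⱼ); the off-diagonal part of the true-score variance is the same as above.
True-score variance = [15²·0.70 + 20.5²·0.57] − 73.8 = 397.043 − 73.8 = 323.243.
Reliability = 323.243 / 571.45 = 0.566.

0.566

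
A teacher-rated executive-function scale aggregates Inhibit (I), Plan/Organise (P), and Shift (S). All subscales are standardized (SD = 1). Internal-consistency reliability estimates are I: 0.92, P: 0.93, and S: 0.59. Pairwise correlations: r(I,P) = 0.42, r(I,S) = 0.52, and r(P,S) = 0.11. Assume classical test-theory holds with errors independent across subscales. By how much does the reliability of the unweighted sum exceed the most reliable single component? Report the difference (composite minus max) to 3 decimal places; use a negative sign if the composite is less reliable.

-0.040

Var(sum) = 3 + 2.1 = 5.1; true-score variance = 2.44 + 2.1 = 4.54; composite reliability = 0.8902.
Max component reliability = 0.9300.
Difference = 0.8902 − 0.9300 = -0.040.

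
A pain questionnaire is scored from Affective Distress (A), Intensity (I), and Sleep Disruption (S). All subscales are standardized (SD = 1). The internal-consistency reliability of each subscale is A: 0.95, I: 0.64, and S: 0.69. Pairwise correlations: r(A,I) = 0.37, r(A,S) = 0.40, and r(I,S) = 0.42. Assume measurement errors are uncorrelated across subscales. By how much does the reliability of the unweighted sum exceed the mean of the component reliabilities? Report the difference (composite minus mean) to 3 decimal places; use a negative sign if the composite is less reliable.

0.106

Var(sum) = 3 + 2.38 = 5.38; true-score variance = 2.28 + 2.38 = 4.66; composite reliability = 0.8662.
Mean component reliability = 0.7600.
Difference = 0.8662 − 0.7600 = 0.106.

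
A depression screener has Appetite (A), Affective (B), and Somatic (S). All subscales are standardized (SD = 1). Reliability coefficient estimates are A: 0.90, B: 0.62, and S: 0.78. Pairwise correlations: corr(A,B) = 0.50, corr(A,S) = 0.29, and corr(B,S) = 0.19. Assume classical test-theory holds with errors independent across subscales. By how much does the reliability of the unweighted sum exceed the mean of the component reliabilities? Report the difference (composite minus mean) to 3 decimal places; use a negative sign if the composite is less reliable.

0.092

Var(sum) = 3 + 1.96 = 4.96; true-score variance = 2.3 + 1.96 = 4.26; composite reliability = 0.8589.
Mean component reliability = 0.7667.
Difference = 0.8589 − 0.7667 = 0.092.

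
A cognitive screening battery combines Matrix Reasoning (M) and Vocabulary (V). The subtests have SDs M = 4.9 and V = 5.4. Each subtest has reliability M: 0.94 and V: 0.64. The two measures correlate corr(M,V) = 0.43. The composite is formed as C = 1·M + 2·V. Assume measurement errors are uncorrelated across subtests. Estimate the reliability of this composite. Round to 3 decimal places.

Var(C) = 4.9² + 2²·5.4² + 2·[2·4.9·5.4·0.43] = 140.65 + 45.5112 = 186.161.
Because errors are independent across components, Cov(Tᵢ,Tⱼ) = Cov(Xᵢ,Xⱼ); the off-diagonal part of the true-score variance is the same as above.
True-score variance = [4.9²·0.94 + 2²·5.4²·0.64] + 45.5112 = 97.219 + 45.5112 = 142.73.
Reliability = 142.73 / 186.161 = 0.767.

0.767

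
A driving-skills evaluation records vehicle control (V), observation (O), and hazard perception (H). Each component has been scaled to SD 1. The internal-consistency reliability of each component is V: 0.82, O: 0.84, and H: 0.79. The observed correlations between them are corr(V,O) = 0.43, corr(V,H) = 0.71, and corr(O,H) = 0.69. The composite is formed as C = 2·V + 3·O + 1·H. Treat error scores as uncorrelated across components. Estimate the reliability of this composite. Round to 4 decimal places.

0.9093

Var(C) = 2² + 3² + 1 + 2·[6·0.43 + 2·0.71 + 3·0.69] = 14 + 12.14 = 26.14.
Because errors are independent across components, Cov(Tᵢ,Tⱼ) = Cov(Xᵢ,Xⱼ); the off-diagonal part of the true-score variance is the same as above.
True-score variance = [2²·0.82 + 3²·0.84 + 0.79] + 12.14 = 11.63 + 12.14 = 23.77.
Reliability = 23.77 / 26.14 = 0.9093.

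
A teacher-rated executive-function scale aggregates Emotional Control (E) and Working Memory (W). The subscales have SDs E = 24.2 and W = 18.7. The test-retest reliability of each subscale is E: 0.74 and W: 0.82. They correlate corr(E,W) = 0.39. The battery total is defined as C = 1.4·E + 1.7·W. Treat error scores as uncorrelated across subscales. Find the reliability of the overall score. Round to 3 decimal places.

0.840

Var(C) = 1.4²·24.2² + 1.7²·18.7² + 2·[2.38·24.2·18.7·0.39] = 2158.46 + 840.095 = 2998.55.
With uncorrelated errors the cross-covariances are all true-score covariance, so they carry over unchanged; only the diagonal terms shrink to ρᵢσᵢ².
True-score variance = [1.4²·24.2²·0.74 + 1.7²·18.7²·0.82] + 840.095 = 1678.11 + 840.095 = 2518.2.
Reliability = 2518.2 / 2998.55 = 0.840.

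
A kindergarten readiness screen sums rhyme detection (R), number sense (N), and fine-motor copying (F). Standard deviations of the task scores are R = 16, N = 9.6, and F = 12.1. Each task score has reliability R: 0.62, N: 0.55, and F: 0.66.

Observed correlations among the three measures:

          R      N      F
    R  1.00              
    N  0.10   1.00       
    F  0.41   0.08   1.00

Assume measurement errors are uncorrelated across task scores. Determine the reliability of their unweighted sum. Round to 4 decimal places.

Var(R+N+F) = 16² + 9.6² + 12.1² + 2·[16·9.6·0.10 + 16·12.1·0.41 + 9.6·12.1·0.08] = 494.57 + 208.058 = 702.628.
Under uncorrelated errors the observed covariances equal the true-score covariances, so only the own-variance terms attenuate.
True-score variance = [16²·0.62 + 9.6²·0.55 + 12.1²·0.66] + 208.058 = 306.039 + 208.058 = 514.096.
Reliability = 514.096 / 702.628 = 0.7317.

0.7317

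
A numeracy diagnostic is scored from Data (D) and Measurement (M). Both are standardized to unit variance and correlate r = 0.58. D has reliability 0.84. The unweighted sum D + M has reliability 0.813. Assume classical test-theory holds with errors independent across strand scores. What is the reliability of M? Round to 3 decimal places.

Var(D+M) = 2 + 2·0.58 = 3.160.
True-score variance = ρ_D + ρ_M + 2·0.58, so 0.813 = (0.84 + ρ_M + 1.16) / 3.160.
ρ_M = 0.813·3.160 − 0.84 − 1.16 = 0.569.

0.569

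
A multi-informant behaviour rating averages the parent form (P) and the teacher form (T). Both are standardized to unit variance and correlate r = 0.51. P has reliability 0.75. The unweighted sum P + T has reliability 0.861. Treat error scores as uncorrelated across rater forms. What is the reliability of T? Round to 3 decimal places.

Var(P+T) = 2 + 2·0.51 = 3.020.
True-score variance = ρ_P + ρ_T + 2·0.51, so 0.861 = (0.75 + ρ_T + 1.02) / 3.020.
ρ_T = 0.861·3.020 − 0.75 − 1.02 = 0.830.

0.830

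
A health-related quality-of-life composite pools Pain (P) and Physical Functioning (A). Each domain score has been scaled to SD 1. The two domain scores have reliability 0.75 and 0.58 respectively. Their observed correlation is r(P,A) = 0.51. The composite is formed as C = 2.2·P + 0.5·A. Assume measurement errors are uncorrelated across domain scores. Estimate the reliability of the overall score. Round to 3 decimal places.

0.788

Var(C) = 2.2² + 0.5² + 2·[1.1·0.51] = 5.09 + 1.122 = 6.212.
Because errors are independent across components, Cov(Tᵢ,Tⱼ) = Cov(Xᵢ,Xⱼ); the off-diagonal part of the true-score variance is the same as above.
True-score variance = [2.2²·0.75 + 0.5²·0.58] + 1.122 = 3.775 + 1.122 = 4.897.
Reliability = 4.897 / 6.212 = 0.788.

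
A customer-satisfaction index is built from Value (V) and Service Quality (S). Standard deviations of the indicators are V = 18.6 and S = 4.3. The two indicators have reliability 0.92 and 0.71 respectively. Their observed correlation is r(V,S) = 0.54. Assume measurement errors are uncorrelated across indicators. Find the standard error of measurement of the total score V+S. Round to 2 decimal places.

Var(total) = 364.45 + 86.3784 = 450.828.
True-score variance = 331.411 + 86.3784 = 417.79, so reliability = 0.9267.
Error variance = 450.828 − 417.79 = 33.0389; SEM = √33.0389 = 5.75.

5.75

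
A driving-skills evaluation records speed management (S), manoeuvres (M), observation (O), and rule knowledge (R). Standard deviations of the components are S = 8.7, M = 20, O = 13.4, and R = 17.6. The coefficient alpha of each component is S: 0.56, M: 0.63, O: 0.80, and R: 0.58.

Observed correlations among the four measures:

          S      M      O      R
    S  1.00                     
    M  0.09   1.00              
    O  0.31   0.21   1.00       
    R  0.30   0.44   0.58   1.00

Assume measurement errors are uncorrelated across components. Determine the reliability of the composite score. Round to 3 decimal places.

Var(S+M+O+R) = 8.7² + 20² + 13.4² + 17.6² + 2·[8.7·20·0.09 + 8.7·13.4·0.31 + 8.7·17.6·0.30 + 20·13.4·0.21 + 20·17.6·0.44 + 13.4·17.6·0.58] = 965.01 + 891.366 = 1856.38.
Because errors are independent across components, Cov(Tᵢ,Tⱼ) = Cov(Xᵢ,Xⱼ); the off-diagonal part of the true-score variance is the same as above.
True-score variance = [8.7²·0.56 + 20²·0.63 + 13.4²·0.80 + 17.6²·0.58] + 891.366 = 617.695 + 891.366 = 1509.06.
Reliability = 1509.06 / 1856.38 = 0.813.

0.813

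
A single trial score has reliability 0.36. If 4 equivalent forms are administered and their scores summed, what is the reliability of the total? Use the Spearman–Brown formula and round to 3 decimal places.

ρ_k = kρ / (1 + (k−1)ρ) = 4·0.36 / (1 + 3·0.36) = 1.440 / 2.080 = 0.692.

0.692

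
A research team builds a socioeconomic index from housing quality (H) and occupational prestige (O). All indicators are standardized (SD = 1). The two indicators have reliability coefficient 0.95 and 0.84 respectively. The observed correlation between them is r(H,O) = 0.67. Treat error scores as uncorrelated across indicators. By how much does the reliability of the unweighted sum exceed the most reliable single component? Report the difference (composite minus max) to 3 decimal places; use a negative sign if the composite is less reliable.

Var(sum) = 2 + 1.34 = 3.34; true-score variance = 1.79 + 1.34 = 3.13; composite reliability = 0.9371.
Max component reliability = 0.9500.
Difference = 0.9371 − 0.9500 = -0.013.

-0.013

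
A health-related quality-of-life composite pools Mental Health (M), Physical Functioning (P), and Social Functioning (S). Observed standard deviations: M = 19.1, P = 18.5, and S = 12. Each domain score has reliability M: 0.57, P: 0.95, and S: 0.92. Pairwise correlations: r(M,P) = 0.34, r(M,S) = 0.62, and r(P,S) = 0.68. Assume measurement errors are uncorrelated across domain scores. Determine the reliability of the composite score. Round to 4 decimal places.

Var(M+P+S) = 19.1² + 18.5² + 12² + 2·[19.1·18.5·0.34 + 19.1·12·0.62 + 18.5·12·0.68] = 851.06 + 826.406 = 1677.47.
Under uncorrelated errors the observed covariances equal the true-score covariances, so only the own-variance terms attenuate.
True-score variance = [19.1²·0.57 + 18.5²·0.95 + 12²·0.92] + 826.406 = 665.559 + 826.406 = 1491.97.
Reliability = 1491.97 / 1677.47 = 0.8894.

0.8894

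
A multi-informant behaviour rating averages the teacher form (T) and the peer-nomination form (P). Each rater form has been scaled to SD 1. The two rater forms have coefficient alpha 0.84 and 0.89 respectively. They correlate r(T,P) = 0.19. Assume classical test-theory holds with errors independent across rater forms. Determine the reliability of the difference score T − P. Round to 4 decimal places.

0.8333

Var(T−P) = 1 + 1 − 2·0.19 = 2 − 0.38 = 1.62.
Under uncorrelated errors the observed covariances equal the true-score covariances, so only the own-variance terms attenuate.
True-score variance = [0.84 + 0.89] − 0.38 = 1.73 − 0.38 = 1.35.
Reliability = 1.35 / 1.62 = 0.8333.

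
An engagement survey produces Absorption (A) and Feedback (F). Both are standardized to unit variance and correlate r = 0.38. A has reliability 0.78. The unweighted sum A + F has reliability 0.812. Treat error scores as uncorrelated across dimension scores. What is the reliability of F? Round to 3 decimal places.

0.701

Var(A+F) = 2 + 2·0.38 = 2.760.
True-score variance = ρ_A + ρ_F + 2·0.38, so 0.812 = (0.78 + ρ_F + 0.76) / 2.760.
ρ_F = 0.812·2.760 − 0.78 − 0.76 = 0.701.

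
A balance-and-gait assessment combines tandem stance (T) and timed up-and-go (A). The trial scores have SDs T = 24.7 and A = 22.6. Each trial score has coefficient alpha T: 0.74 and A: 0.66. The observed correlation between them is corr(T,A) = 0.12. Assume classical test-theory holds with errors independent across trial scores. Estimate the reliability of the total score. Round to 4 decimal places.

0.7352

Var(T+A) = 24.7² + 22.6² + 2·[24.7·22.6·0.12] = 1120.85 + 133.973 = 1254.82.
With uncorrelated errors the cross-covariances are all true-score covariance, so they carry over unchanged; only the diagonal terms shrink to ρᵢσᵢ².
True-score variance = [24.7²·0.74 + 22.6²·0.66] + 133.973 = 788.568 + 133.973 = 922.541.
Reliability = 922.541 / 1254.82 = 0.7352.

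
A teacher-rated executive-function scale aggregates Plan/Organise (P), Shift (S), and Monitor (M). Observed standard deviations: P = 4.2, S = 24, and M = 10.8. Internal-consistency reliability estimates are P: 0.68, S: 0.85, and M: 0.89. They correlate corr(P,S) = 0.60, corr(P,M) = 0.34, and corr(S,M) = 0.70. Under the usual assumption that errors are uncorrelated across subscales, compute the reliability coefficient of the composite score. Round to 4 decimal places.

0.9144

Var(P+S+M) = 4.2² + 24² + 10.8² + 2·[4.2·24·0.60 + 4.2·10.8·0.34 + 24·10.8·0.70] = 710.28 + 514.685 = 1224.96.
Because errors are independent across components, Cov(Tᵢ,Tⱼ) = Cov(Xᵢ,Xⱼ); the off-diagonal part of the true-score variance is the same as above.
True-score variance = [4.2²·0.68 + 24²·0.85 + 10.8²·0.89] + 514.685 = 605.405 + 514.685 = 1120.09.
Reliability = 1120.09 / 1224.96 = 0.9144.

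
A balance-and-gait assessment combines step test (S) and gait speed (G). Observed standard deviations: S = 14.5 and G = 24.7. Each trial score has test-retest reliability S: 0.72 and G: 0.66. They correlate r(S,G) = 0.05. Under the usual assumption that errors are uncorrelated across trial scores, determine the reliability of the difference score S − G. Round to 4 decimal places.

Var(S−G) = 14.5² + 24.7² − 2·14.5·24.7·0.05 = 820.34 − 35.815 = 784.525.
Because errors are independent across components, Cov(Tᵢ,Tⱼ) = Cov(Xᵢ,Xⱼ); the off-diagonal part of the true-score variance is the same as above.
True-score variance = [14.5²·0.72 + 24.7²·0.66] − 35.815 = 554.039 − 35.815 = 518.224.
Reliability = 518.224 / 784.525 = 0.6606.

0.6606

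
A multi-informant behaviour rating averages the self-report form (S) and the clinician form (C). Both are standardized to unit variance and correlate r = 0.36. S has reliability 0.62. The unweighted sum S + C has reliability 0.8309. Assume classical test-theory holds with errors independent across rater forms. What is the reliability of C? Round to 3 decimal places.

0.920

Var(S+C) = 2 + 2·0.36 = 2.720.
True-score variance = ρ_S + ρ_C + 2·0.36, so 0.8309 = (0.62 + ρ_C + 0.72) / 2.720.
ρ_C = 0.8309·2.720 − 0.62 − 0.72 = 0.920.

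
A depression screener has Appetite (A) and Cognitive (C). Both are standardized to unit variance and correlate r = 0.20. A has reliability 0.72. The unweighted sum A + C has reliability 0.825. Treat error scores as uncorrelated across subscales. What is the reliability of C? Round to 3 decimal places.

Var(A+C) = 2 + 2·0.20 = 2.400.
True-score variance = ρ_A + ρ_C + 2·0.20, so 0.825 = (0.72 + ρ_C + 0.40) / 2.400.
ρ_C = 0.825·2.400 − 0.72 − 0.40 = 0.860.

0.860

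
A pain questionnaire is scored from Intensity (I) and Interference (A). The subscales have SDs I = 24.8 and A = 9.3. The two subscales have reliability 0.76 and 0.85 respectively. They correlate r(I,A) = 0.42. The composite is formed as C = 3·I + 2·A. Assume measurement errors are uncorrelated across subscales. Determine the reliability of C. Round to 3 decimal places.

0.804

Var(C) = 3²·24.8² + 2²·9.3² + 2·[6·24.8·9.3·0.42] = 5881.32 + 1162.43 = 7043.75.
Under uncorrelated errors the observed covariances equal the true-score covariances, so only the own-variance terms attenuate.
True-score variance = [3²·24.8²·0.76 + 2²·9.3²·0.85] + 1162.43 = 4500.94 + 1162.43 = 5663.37.
Reliability = 5663.37 / 7043.75 = 0.804.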